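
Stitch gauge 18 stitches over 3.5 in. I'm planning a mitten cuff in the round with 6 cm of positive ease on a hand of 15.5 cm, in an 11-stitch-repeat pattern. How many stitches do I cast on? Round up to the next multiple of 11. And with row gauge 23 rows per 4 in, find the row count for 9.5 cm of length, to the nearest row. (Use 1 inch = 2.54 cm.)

Finished = 15.5 + 6 = 21.5 cm.
21.5 cm × 1/2.54 = 8.46 inches.
18/3.5 = 5.143 sts per in; 8.46 × 5.143 = 43.53 sts.
Next multiple of 11 → 44.
9.5 cm = 3.74 inches; × 5.75 = 21.51 → 22 rows.

Cast on 44 stitches; work 22 rows.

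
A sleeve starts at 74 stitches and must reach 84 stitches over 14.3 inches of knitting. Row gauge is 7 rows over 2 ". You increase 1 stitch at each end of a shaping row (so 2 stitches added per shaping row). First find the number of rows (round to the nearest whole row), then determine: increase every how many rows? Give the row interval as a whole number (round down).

Increase every 10th row.

Rows = 14.3 × 3.5 = 50.1 → 50 rows.
Stitches to add: 10 → 5 shaping rows (at 2 st each).
50 / 5 = 10.00 → every 10 rows.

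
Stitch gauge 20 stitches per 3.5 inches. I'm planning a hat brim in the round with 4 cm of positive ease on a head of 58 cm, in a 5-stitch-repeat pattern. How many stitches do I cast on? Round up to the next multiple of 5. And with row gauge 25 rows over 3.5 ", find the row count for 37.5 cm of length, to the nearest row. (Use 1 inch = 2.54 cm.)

Cast on 140 stitches; work 105 rows.

Finished = 58 + 4 = 62 cm.
62 cm × 1/2.54 = 24.41 inches.
20/3.5 = 5.714 sts per in; 24.41 × 5.714 = 139.48 sts.
Next multiple of 5 → 140.
37.5 cm = 14.76 inches; × 7.143 = 105.46 → 105 rows.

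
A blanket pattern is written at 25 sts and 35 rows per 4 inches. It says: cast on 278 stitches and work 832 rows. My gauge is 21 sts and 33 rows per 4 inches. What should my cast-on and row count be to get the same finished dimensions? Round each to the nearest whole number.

Cast on 234 stitches; work 784 rows.

Stitches: 278 × 21/25 = 233.52 → 234.
Rows: 832 × 33/35 = 784.46 → 784.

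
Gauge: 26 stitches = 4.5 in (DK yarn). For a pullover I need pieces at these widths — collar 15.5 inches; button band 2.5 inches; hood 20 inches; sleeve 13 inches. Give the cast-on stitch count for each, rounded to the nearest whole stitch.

Rate = 26/4.5 = 5.778 sts per in.
collar: 15.5 × 5.778 = 89.56 → 90.
button band: 2.5 × 5.778 = 14.44 → 14.
hood: 20 × 5.778 = 115.56 → 116.
sleeve: 13 × 5.778 = 75.11 → 75.

collar 90; button band 14; hood 116; sleeve 75.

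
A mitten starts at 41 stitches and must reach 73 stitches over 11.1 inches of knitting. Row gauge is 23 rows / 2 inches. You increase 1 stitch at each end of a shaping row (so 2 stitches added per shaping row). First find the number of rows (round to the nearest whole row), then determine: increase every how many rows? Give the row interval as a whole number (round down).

Rows = 11.1 × 11.5 = 127.6 → 128 rows.
Stitches to add: 32 → 16 shaping rows (at 2 st each).
128 / 16 = 8.00 → every 8 rows.

Increase every 8th row.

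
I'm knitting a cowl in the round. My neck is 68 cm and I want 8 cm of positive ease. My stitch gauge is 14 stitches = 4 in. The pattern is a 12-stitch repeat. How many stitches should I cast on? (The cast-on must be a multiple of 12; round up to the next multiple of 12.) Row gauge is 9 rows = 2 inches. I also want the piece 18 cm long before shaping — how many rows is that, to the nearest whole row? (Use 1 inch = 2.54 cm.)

Cast on 108 stitches; work 32 rows.

Finished = 68 + 8 = 76 cm.
76 cm × 1/2.54 = 29.92 inches.
14/4 = 3.5 sts per in; 29.92 × 3.5 = 104.72 sts.
Next multiple of 12 → 108.
18 cm = 7.09 inches; × 4.5 = 31.89 → 32 rows.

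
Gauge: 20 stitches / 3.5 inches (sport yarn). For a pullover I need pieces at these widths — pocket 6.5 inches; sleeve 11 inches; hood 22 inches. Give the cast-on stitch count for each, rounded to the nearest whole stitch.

pocket 37; sleeve 63; hood 126.

Rate = 20/3.5 = 5.714 sts per in.
pocket: 6.5 × 5.714 = 37.14 → 37.
sleeve: 11 × 5.714 = 62.86 → 63.
hood: 22 × 5.714 = 125.71 → 126.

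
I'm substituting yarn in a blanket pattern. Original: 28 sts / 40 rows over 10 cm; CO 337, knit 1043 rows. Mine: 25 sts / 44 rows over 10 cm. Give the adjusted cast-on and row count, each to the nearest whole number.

Stitches: 337 × 25/28 = 300.89 → 301.
Rows: 1043 × 44/40 = 1147.30 → 1147.

Cast on 301 stitches; work 1147 rows.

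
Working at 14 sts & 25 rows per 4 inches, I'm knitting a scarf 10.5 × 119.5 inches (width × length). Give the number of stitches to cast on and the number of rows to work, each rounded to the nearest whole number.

Stitch gauge = 14/4 = 3.5 sts/in; 10.5 × 3.5 = 36.75 → 37 sts.
Row gauge = 25/4 = 6.25 rows/in; 119.5 × 6.25 = 746.88 → 747 rows.

Cast on 37 stitches and work 747 rows.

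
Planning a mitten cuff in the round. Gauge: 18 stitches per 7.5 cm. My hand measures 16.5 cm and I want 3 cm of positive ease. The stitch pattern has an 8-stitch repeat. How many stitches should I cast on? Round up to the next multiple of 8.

Finished = 16.5 + 3 = 19.5 cm.
18 / 7.5 = 2.4 sts/cm.
19.5 × 2.4 = 46.80 sts.
Next multiple of 8: 48.

CO 48 sts.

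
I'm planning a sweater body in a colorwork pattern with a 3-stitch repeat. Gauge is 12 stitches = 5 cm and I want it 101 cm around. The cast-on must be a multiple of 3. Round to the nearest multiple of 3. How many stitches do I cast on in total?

CO 243 sts.

12 / 5 = 2.4 sts per cm.
101 × 2.4 = 242.40 sts.
Nearest multiple of 3: 243.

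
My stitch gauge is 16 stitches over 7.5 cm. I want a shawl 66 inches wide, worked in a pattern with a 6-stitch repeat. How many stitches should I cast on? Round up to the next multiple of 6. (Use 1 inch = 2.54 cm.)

Cast on 360 stitches.

66 in = 66 × 2.54 = 167.64 cm.
16 / 7.5 = 2.133 sts/cm.
167.64 × 2.133 = 357.63 sts.
→ 360.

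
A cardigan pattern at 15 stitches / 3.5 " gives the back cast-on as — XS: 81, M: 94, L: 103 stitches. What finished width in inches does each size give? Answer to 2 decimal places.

15/3.5 = 4.286 sts per in.
XS: 81 / 4.286 = 18.900 → 18.90 in.
M: 94 / 4.286 = 21.933 → 21.93 in.
L: 103 / 4.286 = 24.033 → 24.03 in.

XS 18.90 inches; M 21.93 inches; L 24.03 inches.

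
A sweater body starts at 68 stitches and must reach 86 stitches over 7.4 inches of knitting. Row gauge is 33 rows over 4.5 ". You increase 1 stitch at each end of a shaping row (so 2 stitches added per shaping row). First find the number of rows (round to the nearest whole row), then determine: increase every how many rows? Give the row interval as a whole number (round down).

Rows = 7.4 × 7.333 = 54.3 → 54 rows.
Stitches to add: 18 → 9 shaping rows (at 2 st each).
54 / 9 = 6.00 → every 6 rows.

Increase every 6th row.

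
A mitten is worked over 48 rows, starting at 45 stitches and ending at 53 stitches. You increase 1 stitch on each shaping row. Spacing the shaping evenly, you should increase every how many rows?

Stitches to add: |53 − 45| = 8.
Shaping rows needed: 8 / 1 = 8.
48 rows / 8 = every 6 rows.

Increase every 6th row.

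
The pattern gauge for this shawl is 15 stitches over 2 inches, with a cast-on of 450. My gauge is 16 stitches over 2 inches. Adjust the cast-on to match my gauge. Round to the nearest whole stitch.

Scale factor = 16 / 15 = 1.067.
450 × 16 / 15 = 480.00 sts.

Cast on 480 stitches.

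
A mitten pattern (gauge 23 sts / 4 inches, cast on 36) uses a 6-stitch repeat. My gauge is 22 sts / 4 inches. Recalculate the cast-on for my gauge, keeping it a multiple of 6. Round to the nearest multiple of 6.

36 × 22 / 23 = 34.43.
Nearest multiple of 6: 36.

36 stitches.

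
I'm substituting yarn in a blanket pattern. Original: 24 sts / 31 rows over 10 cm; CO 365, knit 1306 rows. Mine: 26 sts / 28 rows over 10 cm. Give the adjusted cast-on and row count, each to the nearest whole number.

Stitches: 365 × 26/24 = 395.42 → 395.
Rows: 1306 × 28/31 = 1179.61 → 1180.

Cast on 395 stitches; work 1180 rows.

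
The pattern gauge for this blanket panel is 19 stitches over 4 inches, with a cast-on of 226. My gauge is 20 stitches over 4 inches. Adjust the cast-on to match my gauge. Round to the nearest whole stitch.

238 stitches.

Scale factor = 20 / 19 = 1.053.
226 × 20 / 19 = 237.89 sts.
→ 238 sts.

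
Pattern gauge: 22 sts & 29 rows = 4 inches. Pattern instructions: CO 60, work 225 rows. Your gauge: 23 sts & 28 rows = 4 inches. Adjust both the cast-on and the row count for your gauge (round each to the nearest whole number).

Stitches: 60 × 23/22 = 62.73 → 63.
Rows: 225 × 28/29 = 217.24 → 217.

Cast on 63 stitches; work 217 rows.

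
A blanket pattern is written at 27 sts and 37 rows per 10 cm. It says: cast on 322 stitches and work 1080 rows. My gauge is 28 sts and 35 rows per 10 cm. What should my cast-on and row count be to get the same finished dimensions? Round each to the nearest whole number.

Cast on 334 stitches; work 1022 rows.

Stitches: 322 × 28/27 = 333.93 → 334.
Rows: 1080 × 35/37 = 1021.62 → 1022.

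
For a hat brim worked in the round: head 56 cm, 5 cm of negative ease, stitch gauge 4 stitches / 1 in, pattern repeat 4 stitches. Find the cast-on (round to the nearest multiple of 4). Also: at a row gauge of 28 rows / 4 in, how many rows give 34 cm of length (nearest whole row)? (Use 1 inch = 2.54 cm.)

Finished = 56 − 5 = 51 cm.
51 cm × 1/2.54 = 20.08 inches.
4/1 = 4 sts per in; 20.08 × 4 = 80.31 sts.
Nearest multiple of 4 → 80.
34 cm = 13.39 inches; × 7 = 93.70 → 94 rows.

Cast on 80 stitches; work 94 rows.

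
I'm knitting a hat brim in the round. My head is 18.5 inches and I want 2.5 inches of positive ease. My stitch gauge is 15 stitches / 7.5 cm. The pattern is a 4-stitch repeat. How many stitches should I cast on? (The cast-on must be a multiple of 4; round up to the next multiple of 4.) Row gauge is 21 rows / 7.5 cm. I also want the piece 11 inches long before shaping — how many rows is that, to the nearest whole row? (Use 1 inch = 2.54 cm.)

Cast on 108 stitches; work 78 rows.

Finished = 18.5 + 2.5 = 21 inches.
21 inches × 2.54 = 53.34 cm.
15/7.5 = 2 sts per cm; 53.34 × 2 = 106.68 sts.
Next multiple of 4 → 108.
11 inches = 27.94 cm; × 2.8 = 78.23 → 78 rows.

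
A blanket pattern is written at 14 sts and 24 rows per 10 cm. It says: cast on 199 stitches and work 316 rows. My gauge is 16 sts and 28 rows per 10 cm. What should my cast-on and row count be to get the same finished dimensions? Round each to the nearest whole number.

Cast on 227 stitches; work 369 rows.

Stitches: 199 × 16/14 = 227.43 → 227.
Rows: 316 × 28/24 = 368.67 → 369.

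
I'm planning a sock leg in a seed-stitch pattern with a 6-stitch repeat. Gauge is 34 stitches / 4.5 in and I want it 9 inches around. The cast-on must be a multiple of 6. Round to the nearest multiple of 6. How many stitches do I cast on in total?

34 / 4.5 = 7.556 sts per inch.
9 × 7.556 = 68.00 sts.
Nearest multiple of 6: 66.

66 stitches.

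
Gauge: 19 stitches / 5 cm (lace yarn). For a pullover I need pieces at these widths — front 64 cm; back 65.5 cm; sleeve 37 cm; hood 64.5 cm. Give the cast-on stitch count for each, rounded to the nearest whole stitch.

Rate = 19/5 = 3.8 sts per cm.
front: 64 × 3.8 = 243.20 → 243.
back: 65.5 × 3.8 = 248.90 → 249.
sleeve: 37 × 3.8 = 140.60 → 141.
hood: 64.5 × 3.8 = 245.10 → 245.

front 243; back 249; sleeve 141; hood 245.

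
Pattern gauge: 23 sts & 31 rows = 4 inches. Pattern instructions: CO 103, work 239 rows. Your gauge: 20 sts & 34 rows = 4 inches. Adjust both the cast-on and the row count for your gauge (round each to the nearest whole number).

Cast on 90 stitches; work 262 rows.

Stitches: 103 × 20/23 = 89.57 → 90.
Rows: 239 × 34/31 = 262.13 → 262.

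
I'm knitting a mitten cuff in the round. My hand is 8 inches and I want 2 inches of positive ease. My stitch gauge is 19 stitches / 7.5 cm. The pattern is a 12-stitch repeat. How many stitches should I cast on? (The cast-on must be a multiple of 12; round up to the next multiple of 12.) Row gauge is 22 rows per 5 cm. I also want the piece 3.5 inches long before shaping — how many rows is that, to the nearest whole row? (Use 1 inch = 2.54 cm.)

Finished = 8 + 2 = 10 inches.
10 inches × 2.54 = 25.40 cm.
19/7.5 = 2.533 sts per cm; 25.40 × 2.533 = 64.35 sts.
Next multiple of 12 → 72.
3.5 inches = 8.89 cm; × 4.4 = 39.12 → 39 rows.

Cast on 72 stitches; work 39 rows.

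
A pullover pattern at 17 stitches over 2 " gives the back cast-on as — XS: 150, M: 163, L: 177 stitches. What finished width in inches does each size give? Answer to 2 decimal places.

XS 17.65 inches; M 19.18 inches; L 20.82 inches.

17/2 = 8.5 sts per in.
XS: 150 / 8.5 = 17.647 → 17.65 in.
M: 163 / 8.5 = 19.176 → 19.18 in.
L: 177 / 8.5 = 20.824 → 20.82 in.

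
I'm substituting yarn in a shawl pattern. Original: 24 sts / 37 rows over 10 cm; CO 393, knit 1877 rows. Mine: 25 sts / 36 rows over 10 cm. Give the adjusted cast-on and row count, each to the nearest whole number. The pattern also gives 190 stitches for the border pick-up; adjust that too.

Cast on 409 stitches; work 1826 rows; border pick-up 198 stitches.

Stitches: 393 × 25/24 = 409.38 → 409.
Rows: 1877 × 36/37 = 1826.27 → 1826.
border pick-up: 190 × 25/24 = 197.92 → 198.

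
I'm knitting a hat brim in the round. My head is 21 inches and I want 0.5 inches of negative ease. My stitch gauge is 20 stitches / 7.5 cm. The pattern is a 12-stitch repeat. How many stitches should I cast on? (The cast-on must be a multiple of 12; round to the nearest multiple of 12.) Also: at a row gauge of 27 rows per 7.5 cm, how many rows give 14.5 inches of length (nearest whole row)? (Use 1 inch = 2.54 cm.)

Finished = 21 − 0.5 = 20.5 inches.
20.5 inches × 2.54 = 52.07 cm.
20/7.5 = 2.667 sts per cm; 52.07 × 2.667 = 138.85 sts.
Nearest multiple of 12 → 144.
14.5 inches = 36.83 cm; × 3.6 = 132.59 → 133 rows.

Cast on 144 stitches; work 133 rows.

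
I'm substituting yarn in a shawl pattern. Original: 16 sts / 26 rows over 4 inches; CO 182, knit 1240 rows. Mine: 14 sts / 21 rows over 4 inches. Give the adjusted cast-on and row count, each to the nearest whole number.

Cast on 159 stitches; work 1002 rows.

Stitches: 182 × 14/16 = 159.25 → 159.
Rows: 1240 × 21/26 = 1001.54 → 1002.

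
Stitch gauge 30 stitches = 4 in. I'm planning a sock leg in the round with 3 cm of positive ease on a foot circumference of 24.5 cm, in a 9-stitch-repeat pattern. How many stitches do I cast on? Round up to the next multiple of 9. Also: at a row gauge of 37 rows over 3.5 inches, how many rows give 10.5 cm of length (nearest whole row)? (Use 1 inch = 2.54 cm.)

Cast on 90 stitches; work 44 rows.

Finished = 24.5 + 3 = 27.5 cm.
27.5 cm × 1/2.54 = 10.83 inches.
30/4 = 7.5 sts per in; 10.83 × 7.5 = 81.20 sts.
Next multiple of 9 → 90.
10.5 cm = 4.13 inches; × 10.571 = 43.70 → 44 rows.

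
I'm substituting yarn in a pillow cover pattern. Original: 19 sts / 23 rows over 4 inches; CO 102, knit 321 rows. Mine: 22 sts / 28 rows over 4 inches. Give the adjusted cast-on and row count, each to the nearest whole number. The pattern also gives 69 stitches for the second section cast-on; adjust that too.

Cast on 118 stitches; work 391 rows; second section cast-on 80 stitches.

Stitches: 102 × 22/19 = 118.11 → 118.
Rows: 321 × 28/23 = 390.78 → 391.
second section cast-on: 69 × 22/19 = 79.89 → 80.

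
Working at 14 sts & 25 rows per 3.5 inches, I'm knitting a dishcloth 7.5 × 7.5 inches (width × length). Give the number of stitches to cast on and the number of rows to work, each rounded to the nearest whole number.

Cast on 30 stitches and work 54 rows.

Stitch gauge = 14/3.5 = 4 sts/in; 7.5 × 4 = 30.00 → 30 sts.
Row gauge = 25/3.5 = 7.143 rows/in; 7.5 × 7.143 = 53.57 → 54 rows.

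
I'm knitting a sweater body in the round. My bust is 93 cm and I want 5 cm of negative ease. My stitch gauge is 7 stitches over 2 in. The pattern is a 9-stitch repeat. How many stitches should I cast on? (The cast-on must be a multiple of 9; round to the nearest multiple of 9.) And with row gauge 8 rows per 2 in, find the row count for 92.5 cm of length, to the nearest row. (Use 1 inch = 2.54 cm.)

Finished = 93 − 5 = 88 cm.
88 cm × 1/2.54 = 34.65 inches.
7/2 = 3.5 sts per in; 34.65 × 3.5 = 121.26 sts.
Nearest multiple of 9 → 117.
92.5 cm = 36.42 inches; × 4 = 145.67 → 146 rows.

Cast on 117 stitches; work 146 rows.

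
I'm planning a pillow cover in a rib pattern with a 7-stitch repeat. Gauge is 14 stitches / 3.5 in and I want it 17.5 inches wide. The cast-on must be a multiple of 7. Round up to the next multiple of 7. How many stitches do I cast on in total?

70 stitches.

14 / 3.5 = 4 sts per inch.
17.5 × 4 = 70.00 sts.
Next multiple of 7: 70.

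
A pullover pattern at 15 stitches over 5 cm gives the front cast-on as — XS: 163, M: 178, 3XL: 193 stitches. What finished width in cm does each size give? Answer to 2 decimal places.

XS 54.33 cm; M 59.33 cm; 3XL 64.33 cm.

15/5 = 3 sts per cm.
XS: 163 / 3 = 54.333 → 54.33 cm.
M: 178 / 3 = 59.333 → 59.33 cm.
3XL: 193 / 3 = 64.333 → 64.33 cm.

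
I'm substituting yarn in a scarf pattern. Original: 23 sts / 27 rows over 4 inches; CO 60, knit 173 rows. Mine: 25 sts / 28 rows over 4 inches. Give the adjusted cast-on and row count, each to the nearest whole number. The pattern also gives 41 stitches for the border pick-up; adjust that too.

Cast on 65 stitches; work 179 rows; border pick-up 45 stitches.

Stitches: 60 × 25/23 = 65.22 → 65.
Rows: 173 × 28/27 = 179.41 → 179.
border pick-up: 41 × 25/23 = 44.57 → 45.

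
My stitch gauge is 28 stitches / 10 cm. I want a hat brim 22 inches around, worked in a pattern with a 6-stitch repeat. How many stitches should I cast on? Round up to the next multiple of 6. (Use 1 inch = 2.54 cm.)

22 in = 22 × 2.54 = 55.88 cm.
28 / 10 = 2.8 sts/cm.
55.88 × 2.8 = 156.46 sts.
→ 162.

Cast on 162 stitches.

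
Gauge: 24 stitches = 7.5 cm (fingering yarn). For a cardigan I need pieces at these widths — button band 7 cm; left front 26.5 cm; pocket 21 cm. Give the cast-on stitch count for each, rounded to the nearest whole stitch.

Rate = 24/7.5 = 3.2 sts per cm.
button band: 7 × 3.2 = 22.40 → 22.
left front: 26.5 × 3.2 = 84.80 → 85.
pocket: 21 × 3.2 = 67.20 → 67.

button band 22; left front 85; pocket 67.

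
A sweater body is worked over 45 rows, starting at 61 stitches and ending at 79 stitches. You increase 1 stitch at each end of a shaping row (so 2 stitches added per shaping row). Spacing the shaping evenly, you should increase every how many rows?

Stitches to add: |79 − 61| = 18.
Shaping rows needed: 18 / 2 = 9.
45 rows / 9 = every 5 rows.

Increase every 5th row.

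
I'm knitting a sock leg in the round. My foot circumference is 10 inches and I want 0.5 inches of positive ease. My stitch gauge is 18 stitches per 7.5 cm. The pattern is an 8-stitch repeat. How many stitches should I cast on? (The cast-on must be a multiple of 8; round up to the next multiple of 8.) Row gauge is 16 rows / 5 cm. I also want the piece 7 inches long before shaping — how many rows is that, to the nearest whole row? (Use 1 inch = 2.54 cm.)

Cast on 72 stitches; work 57 rows.

Finished = 10 + 0.5 = 10.5 inches.
10.5 inches × 2.54 = 26.67 cm.
18/7.5 = 2.4 sts per cm; 26.67 × 2.4 = 64.01 sts.
Next multiple of 8 → 72.
7 inches = 17.78 cm; × 3.2 = 56.90 → 57 rows.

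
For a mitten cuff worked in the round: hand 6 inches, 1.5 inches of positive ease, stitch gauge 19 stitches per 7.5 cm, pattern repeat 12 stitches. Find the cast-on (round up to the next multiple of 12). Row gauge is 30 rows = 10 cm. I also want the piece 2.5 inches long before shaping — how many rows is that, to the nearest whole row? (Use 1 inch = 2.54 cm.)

Finished = 6 + 1.5 = 7.5 inches.
7.5 inches × 2.54 = 19.05 cm.
19/7.5 = 2.533 sts per cm; 19.05 × 2.533 = 48.26 sts.
Next multiple of 12 → 60.
2.5 inches = 6.35 cm; × 3 = 19.05 → 19 rows.

Cast on 60 stitches; work 19 rows.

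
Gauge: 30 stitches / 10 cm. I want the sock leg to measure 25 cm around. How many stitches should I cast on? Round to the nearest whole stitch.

Cast on 75 stitches.

30 stitches / 10 cm = 3 stitches per cm.
25 × 3 = 75.00 stitches.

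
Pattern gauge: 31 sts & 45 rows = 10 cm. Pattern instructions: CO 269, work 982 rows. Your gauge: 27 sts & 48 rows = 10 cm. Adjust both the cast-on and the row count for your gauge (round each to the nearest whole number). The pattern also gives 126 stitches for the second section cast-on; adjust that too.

Cast on 234 stitches; work 1047 rows; second section cast-on 110 stitches.

Stitches: 269 × 27/31 = 234.29 → 234.
Rows: 982 × 48/45 = 1047.47 → 1047.
second section cast-on: 126 × 27/31 = 109.74 → 110.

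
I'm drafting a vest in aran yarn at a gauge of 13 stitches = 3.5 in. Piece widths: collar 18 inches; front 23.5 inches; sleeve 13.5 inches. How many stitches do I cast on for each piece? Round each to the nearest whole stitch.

collar 67; front 87; sleeve 50.

Rate = 13/3.5 = 3.714 sts per in.
collar: 18 × 3.714 = 66.86 → 67.
front: 23.5 × 3.714 = 87.29 → 87.
sleeve: 13.5 × 3.714 = 50.14 → 50.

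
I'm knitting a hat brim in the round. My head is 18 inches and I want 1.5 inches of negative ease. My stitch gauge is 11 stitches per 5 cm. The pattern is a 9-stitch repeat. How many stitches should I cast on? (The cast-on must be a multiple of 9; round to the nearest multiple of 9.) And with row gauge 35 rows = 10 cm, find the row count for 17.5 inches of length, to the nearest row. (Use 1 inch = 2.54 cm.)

Cast on 90 stitches; work 156 rows.

Finished = 18 − 1.5 = 16.5 inches.
16.5 inches × 2.54 = 41.91 cm.
11/5 = 2.2 sts per cm; 41.91 × 2.2 = 92.20 sts.
Nearest multiple of 9 → 90.
17.5 inches = 44.45 cm; × 3.5 = 155.57 → 156 rows.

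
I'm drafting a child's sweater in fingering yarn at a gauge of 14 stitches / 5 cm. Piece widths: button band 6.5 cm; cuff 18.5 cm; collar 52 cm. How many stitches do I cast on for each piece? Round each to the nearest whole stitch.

button band 18; cuff 52; collar 146.

Rate = 14/5 = 2.8 sts per cm.
button band: 6.5 × 2.8 = 18.20 → 18.
cuff: 18.5 × 2.8 = 51.80 → 52.
collar: 52 × 2.8 = 145.60 → 146.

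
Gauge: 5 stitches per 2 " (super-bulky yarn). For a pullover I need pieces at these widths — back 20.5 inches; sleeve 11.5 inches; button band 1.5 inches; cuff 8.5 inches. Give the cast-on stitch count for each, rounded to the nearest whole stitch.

back 51; sleeve 29; button band 4; cuff 21.

Rate = 5/2 = 2.5 sts per in.
back: 20.5 × 2.5 = 51.25 → 51.
sleeve: 11.5 × 2.5 = 28.75 → 29.
button band: 1.5 × 2.5 = 3.75 → 4.
cuff: 8.5 × 2.5 = 21.25 → 21.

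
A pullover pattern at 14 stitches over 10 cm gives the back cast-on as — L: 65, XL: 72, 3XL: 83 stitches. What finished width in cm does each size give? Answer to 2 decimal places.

14/10 = 1.4 sts per cm.
L: 65 / 1.4 = 46.429 → 46.43 cm.
XL: 72 / 1.4 = 51.429 → 51.43 cm.
3XL: 83 / 1.4 = 59.286 → 59.29 cm.

L 46.43 cm; XL 51.43 cm; 3XL 59.29 cm.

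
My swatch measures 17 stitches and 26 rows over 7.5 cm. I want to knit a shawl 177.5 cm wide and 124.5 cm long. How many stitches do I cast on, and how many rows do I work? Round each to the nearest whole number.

Cast on 402 stitches and work 432 rows.

Stitch gauge = 17/7.5 = 2.267 sts/cm; 177.5 × 2.267 = 402.33 → 402 sts.
Row gauge = 26/7.5 = 3.467 rows/cm; 124.5 × 3.467 = 431.60 → 432 rows.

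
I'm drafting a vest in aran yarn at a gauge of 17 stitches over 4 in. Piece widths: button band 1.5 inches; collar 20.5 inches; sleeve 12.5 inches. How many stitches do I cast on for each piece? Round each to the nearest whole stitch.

Rate = 17/4 = 4.25 sts per in.
button band: 1.5 × 4.25 = 6.38 → 6.
collar: 20.5 × 4.25 = 87.12 → 87.
sleeve: 12.5 × 4.25 = 53.12 → 53.

button band 6; collar 87; sleeve 53.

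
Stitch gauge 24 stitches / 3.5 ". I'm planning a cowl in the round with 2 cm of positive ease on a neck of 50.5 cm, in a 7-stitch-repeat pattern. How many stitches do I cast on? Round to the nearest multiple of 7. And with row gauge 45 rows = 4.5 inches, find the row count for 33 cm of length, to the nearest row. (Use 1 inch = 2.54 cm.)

Cast on 140 stitches; work 130 rows.

Finished = 50.5 + 2 = 52.5 cm.
52.5 cm × 1/2.54 = 20.67 inches.
24/3.5 = 6.857 sts per in; 20.67 × 6.857 = 141.73 sts.
Nearest multiple of 7 → 140.
33 cm = 12.99 inches; × 10 = 129.92 → 130 rows.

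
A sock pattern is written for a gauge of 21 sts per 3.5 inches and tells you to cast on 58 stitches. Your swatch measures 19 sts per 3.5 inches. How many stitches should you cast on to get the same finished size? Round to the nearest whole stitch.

CO 52 sts.

Scale factor = 19 / 21 = 0.905.
58 × 19 / 21 = 52.48 sts.
→ 52 sts.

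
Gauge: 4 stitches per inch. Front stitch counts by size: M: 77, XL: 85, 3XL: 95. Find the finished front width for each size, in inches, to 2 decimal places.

M 19.25 inches; XL 21.25 inches; 3XL 23.75 inches.

4/1 = 4 sts per in.
M: 77 / 4 = 19.250 → 19.25 in.
XL: 85 / 4 = 21.250 → 21.25 in.
3XL: 95 / 4 = 23.750 → 23.75 in.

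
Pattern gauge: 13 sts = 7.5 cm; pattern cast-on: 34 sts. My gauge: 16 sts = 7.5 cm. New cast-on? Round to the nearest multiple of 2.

Scale factor = 16 / 13 = 1.231.
34 × 16 / 13 = 41.85 sts.
→ 42 sts.

42 stitches.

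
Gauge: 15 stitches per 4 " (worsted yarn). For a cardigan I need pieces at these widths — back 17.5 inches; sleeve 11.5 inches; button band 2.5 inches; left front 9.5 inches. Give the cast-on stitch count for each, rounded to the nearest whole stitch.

back 66; sleeve 43; button band 9; left front 36.

Rate = 15/4 = 3.75 sts per in.
back: 17.5 × 3.75 = 65.62 → 66.
sleeve: 11.5 × 3.75 = 43.12 → 43.
button band: 2.5 × 3.75 = 9.38 → 9.
left front: 9.5 × 3.75 = 35.62 → 36.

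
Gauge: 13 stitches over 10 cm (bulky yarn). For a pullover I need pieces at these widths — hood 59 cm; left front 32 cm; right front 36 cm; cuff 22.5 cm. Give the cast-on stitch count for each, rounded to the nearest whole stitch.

Rate = 13/10 = 1.3 sts per cm.
hood: 59 × 1.3 = 76.70 → 77.
left front: 32 × 1.3 = 41.60 → 42.
right front: 36 × 1.3 = 46.80 → 47.
cuff: 22.5 × 1.3 = 29.25 → 29.

hood 77; left front 42; right front 47; cuff 29.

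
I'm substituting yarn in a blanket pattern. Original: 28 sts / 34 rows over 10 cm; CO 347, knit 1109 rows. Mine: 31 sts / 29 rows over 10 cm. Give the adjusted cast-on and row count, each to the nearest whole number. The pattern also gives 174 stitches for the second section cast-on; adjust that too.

Stitches: 347 × 31/28 = 384.18 → 384.
Rows: 1109 × 29/34 = 945.91 → 946.
second section cast-on: 174 × 31/28 = 192.64 → 193.

Cast on 384 stitches; work 946 rows; second section cast-on 193 stitches.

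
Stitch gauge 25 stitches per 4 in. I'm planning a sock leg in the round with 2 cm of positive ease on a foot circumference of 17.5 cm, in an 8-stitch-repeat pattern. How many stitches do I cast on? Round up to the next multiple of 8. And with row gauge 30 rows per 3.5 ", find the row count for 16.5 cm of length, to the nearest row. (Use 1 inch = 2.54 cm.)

Cast on 48 stitches; work 56 rows.

Finished = 17.5 + 2 = 19.5 cm.
19.5 cm × 1/2.54 = 7.68 inches.
25/4 = 6.25 sts per in; 7.68 × 6.25 = 47.98 sts.
Next multiple of 8 → 48.
16.5 cm = 6.50 inches; × 8.571 = 55.68 → 56 rows.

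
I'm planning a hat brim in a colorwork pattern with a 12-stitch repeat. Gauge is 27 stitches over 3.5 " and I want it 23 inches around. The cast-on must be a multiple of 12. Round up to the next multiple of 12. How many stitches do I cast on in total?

CO 180 sts.

27 / 3.5 = 7.714 sts per inch.
23 × 7.714 = 177.43 sts.
Next multiple of 12: 180.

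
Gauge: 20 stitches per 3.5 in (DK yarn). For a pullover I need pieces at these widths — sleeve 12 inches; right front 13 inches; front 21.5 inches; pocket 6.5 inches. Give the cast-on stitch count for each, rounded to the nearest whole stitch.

sleeve 69; right front 74; front 123; pocket 37.

Rate = 20/3.5 = 5.714 sts per in.
sleeve: 12 × 5.714 = 68.57 → 69.
right front: 13 × 5.714 = 74.29 → 74.
front: 21.5 × 5.714 = 122.86 → 123.
pocket: 6.5 × 5.714 = 37.14 → 37.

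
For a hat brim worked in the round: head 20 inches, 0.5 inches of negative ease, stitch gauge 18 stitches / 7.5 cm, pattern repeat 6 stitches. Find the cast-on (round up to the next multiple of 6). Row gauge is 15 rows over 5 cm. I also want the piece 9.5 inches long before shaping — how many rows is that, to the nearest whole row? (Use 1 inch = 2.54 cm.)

Finished = 20 − 0.5 = 19.5 inches.
19.5 inches × 2.54 = 49.53 cm.
18/7.5 = 2.4 sts per cm; 49.53 × 2.4 = 118.87 sts.
Next multiple of 6 → 120.
9.5 inches = 24.13 cm; × 3 = 72.39 → 72 rows.

Cast on 120 stitches; work 72 rows.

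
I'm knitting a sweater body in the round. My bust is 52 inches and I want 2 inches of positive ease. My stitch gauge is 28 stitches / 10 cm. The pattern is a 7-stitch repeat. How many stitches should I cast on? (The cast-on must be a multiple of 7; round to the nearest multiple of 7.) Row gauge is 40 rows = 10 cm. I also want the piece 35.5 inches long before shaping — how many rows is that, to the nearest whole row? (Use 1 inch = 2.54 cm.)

Finished = 52 + 2 = 54 inches.
54 inches × 2.54 = 137.16 cm.
28/10 = 2.8 sts per cm; 137.16 × 2.8 = 384.05 sts.
Nearest multiple of 7 → 385.
35.5 inches = 90.17 cm; × 4 = 360.68 → 361 rows.

Cast on 385 stitches; work 361 rows.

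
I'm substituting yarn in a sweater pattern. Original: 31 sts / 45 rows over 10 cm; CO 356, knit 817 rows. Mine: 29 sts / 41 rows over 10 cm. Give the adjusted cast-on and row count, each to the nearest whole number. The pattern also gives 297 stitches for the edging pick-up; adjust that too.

Cast on 333 stitches; work 744 rows; edging pick-up 278 stitches.

Stitches: 356 × 29/31 = 333.03 → 333.
Rows: 817 × 41/45 = 744.38 → 744.
edging pick-up: 297 × 29/31 = 277.84 → 278.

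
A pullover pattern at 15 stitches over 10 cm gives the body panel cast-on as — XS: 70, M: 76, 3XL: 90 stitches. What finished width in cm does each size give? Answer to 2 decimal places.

XS 46.67 cm; M 50.67 cm; 3XL 60.00 cm.

15/10 = 1.5 sts per cm.
XS: 70 / 1.5 = 46.667 → 46.67 cm.
M: 76 / 1.5 = 50.667 → 50.67 cm.
3XL: 90 / 1.5 = 60.000 → 60.00 cm.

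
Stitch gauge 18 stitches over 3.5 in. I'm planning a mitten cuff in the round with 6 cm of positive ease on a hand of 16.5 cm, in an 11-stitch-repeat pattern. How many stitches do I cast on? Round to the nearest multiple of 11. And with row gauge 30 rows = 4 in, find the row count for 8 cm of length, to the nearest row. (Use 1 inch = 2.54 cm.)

Cast on 44 stitches; work 24 rows.

Finished = 16.5 + 6 = 22.5 cm.
22.5 cm × 1/2.54 = 8.86 inches.
18/3.5 = 5.143 sts per in; 8.86 × 5.143 = 45.56 sts.
Nearest multiple of 11 → 44.
8 cm = 3.15 inches; × 7.5 = 23.62 → 24 rows.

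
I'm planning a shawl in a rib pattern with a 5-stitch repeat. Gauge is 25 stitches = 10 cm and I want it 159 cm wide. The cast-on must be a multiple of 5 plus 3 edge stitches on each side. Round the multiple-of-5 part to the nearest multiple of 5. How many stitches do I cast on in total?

25 / 10 = 2.5 sts per cm.
159 × 2.5 = 397.50 sts.
Less 6 edge sts → 391.50 for the repeat.
Nearest multiple of 5: 390.
Add back 6 edge sts → 396.

Cast on 396 stitches.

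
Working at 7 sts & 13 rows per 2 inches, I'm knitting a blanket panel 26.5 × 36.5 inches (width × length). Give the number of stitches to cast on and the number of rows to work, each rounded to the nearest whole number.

Cast on 93 stitches and work 237 rows.

Stitch gauge = 7/2 = 3.5 sts/in; 26.5 × 3.5 = 92.75 → 93 sts.
Row gauge = 13/2 = 6.5 rows/in; 36.5 × 6.5 = 237.25 → 237 rows.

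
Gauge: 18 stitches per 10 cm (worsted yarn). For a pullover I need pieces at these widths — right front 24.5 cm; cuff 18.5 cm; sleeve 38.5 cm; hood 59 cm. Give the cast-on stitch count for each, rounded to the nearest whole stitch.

right front 44; cuff 33; sleeve 69; hood 106.

Rate = 18/10 = 1.8 sts per cm.
right front: 24.5 × 1.8 = 44.10 → 44.
cuff: 18.5 × 1.8 = 33.30 → 33.
sleeve: 38.5 × 1.8 = 69.30 → 69.
hood: 59 × 1.8 = 106.20 → 106.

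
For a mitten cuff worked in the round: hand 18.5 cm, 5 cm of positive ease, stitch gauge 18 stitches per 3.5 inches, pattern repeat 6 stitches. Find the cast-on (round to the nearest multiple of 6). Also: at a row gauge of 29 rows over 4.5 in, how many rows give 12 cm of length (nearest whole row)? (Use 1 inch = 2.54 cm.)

Cast on 48 stitches; work 30 rows.

Finished = 18.5 + 5 = 23.5 cm.
23.5 cm × 1/2.54 = 9.25 inches.
18/3.5 = 5.143 sts per in; 9.25 × 5.143 = 47.58 sts.
Nearest multiple of 6 → 48.
12 cm = 4.72 inches; × 6.444 = 30.45 → 30 rows.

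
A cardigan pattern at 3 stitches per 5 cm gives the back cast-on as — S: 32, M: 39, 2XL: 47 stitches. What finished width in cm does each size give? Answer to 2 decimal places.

S 53.33 cm; M 65.00 cm; 2XL 78.33 cm.

3/5 = 0.6 sts per cm.
S: 32 / 0.6 = 53.333 → 53.33 cm.
M: 39 / 0.6 = 65.000 → 65.00 cm.
2XL: 47 / 0.6 = 78.333 → 78.33 cm.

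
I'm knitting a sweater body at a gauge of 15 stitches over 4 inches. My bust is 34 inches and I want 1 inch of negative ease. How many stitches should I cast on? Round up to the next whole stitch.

CO 124 sts.

Finished = 34 − 1 = 33 in.
15 / 4 = 3.75 sts per inch.
33.00 × 3.75 = 123.75 sts.
→ 124 sts.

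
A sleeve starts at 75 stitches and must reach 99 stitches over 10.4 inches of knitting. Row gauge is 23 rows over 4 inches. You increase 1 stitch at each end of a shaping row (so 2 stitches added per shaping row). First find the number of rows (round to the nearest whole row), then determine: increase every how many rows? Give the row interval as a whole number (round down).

Rows = 10.4 × 5.75 = 59.8 → 60 rows.
Stitches to add: 24 → 12 shaping rows (at 2 st each).
60 / 12 = 5.00 → every 5 rows.

Increase every 5th row.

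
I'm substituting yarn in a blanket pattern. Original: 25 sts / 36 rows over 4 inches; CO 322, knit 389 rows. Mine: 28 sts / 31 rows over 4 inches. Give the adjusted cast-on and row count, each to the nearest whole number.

Cast on 361 stitches; work 335 rows.

Stitches: 322 × 28/25 = 360.64 → 361.
Rows: 389 × 31/36 = 334.97 → 335.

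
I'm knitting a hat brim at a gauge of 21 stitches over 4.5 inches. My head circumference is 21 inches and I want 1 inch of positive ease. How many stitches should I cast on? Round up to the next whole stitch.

Finished = 21 + 1 = 22 in.
21 / 4.5 = 4.667 sts per inch.
22.00 × 4.667 = 102.67 sts.
→ 103 sts.

Cast on 103 stitches.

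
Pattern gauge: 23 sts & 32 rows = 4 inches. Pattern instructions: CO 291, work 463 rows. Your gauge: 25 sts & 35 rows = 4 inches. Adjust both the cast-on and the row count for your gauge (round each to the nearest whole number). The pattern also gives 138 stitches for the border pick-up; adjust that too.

Stitches: 291 × 25/23 = 316.30 → 316.
Rows: 463 × 35/32 = 506.41 → 506.
border pick-up: 138 × 25/23 = 150.00 → 150.

Cast on 316 stitches; work 506 rows; border pick-up 150 stitches.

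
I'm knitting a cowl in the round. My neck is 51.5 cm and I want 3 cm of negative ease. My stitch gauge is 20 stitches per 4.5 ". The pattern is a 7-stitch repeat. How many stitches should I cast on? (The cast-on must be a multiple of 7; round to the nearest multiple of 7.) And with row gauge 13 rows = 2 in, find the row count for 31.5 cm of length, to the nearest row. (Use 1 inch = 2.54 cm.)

Cast on 84 stitches; work 81 rows.

Finished = 51.5 − 3 = 48.5 cm.
48.5 cm × 1/2.54 = 19.09 inches.
20/4.5 = 4.444 sts per in; 19.09 × 4.444 = 84.86 sts.
Nearest multiple of 7 → 84.
31.5 cm = 12.40 inches; × 6.5 = 80.61 → 81 rows.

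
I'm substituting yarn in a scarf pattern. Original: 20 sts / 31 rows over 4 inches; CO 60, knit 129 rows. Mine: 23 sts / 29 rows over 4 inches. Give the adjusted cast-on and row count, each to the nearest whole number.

Cast on 69 stitches; work 121 rows.

Stitches: 60 × 23/20 = 69.00 → 69.
Rows: 129 × 29/31 = 120.68 → 121.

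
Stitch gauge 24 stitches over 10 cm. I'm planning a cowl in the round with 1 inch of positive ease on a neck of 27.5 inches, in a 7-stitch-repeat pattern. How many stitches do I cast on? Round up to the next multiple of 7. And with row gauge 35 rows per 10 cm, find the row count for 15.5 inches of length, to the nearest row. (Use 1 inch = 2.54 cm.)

Cast on 175 stitches; work 138 rows.

Finished = 27.5 + 1 = 28.5 inches.
28.5 inches × 2.54 = 72.39 cm.
24/10 = 2.4 sts per cm; 72.39 × 2.4 = 173.74 sts.
Next multiple of 7 → 175.
15.5 inches = 39.37 cm; × 3.5 = 137.79 → 138 rows.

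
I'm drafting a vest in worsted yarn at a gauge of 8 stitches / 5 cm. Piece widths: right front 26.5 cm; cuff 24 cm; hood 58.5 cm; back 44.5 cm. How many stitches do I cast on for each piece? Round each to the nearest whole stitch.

Rate = 8/5 = 1.6 sts per cm.
right front: 26.5 × 1.6 = 42.40 → 42.
cuff: 24 × 1.6 = 38.40 → 38.
hood: 58.5 × 1.6 = 93.60 → 94.
back: 44.5 × 1.6 = 71.20 → 71.

right front 42; cuff 38; hood 94; back 71.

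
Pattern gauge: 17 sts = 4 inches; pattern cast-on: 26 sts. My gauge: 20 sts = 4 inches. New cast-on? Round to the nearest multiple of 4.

Scale factor = 20 / 17 = 1.176.
26 × 20 / 17 = 30.59 sts.
→ 32 sts.

Cast on 32 stitches.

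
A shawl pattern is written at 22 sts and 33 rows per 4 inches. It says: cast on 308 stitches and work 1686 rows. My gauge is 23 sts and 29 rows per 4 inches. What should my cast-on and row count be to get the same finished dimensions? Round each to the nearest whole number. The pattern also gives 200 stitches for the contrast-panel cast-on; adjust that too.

Cast on 322 stitches; work 1482 rows; contrast-panel cast-on 209 stitches.

Stitches: 308 × 23/22 = 322.00 → 322.
Rows: 1686 × 29/33 = 1481.64 → 1482.
contrast-panel cast-on: 200 × 23/22 = 209.09 → 209.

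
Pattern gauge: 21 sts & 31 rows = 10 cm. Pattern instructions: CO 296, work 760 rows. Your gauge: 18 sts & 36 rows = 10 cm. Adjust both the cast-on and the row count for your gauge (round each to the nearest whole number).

Cast on 254 stitches; work 883 rows.

Stitches: 296 × 18/21 = 253.71 → 254.
Rows: 760 × 36/31 = 882.58 → 883.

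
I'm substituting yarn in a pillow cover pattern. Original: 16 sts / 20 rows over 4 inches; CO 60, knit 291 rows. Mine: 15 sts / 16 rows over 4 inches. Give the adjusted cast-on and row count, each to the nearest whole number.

Stitches: 60 × 15/16 = 56.25 → 56.
Rows: 291 × 16/20 = 232.80 → 233.

Cast on 56 stitches; work 233 rows.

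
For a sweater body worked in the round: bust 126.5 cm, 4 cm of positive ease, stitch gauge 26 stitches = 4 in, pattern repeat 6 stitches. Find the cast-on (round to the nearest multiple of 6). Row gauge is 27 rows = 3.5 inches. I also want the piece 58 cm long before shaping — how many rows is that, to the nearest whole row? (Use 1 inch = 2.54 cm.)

Finished = 126.5 + 4 = 130.5 cm.
130.5 cm × 1/2.54 = 51.38 inches.
26/4 = 6.5 sts per in; 51.38 × 6.5 = 333.96 sts.
Nearest multiple of 6 → 336.
58 cm = 22.83 inches; × 7.714 = 176.15 → 176 rows.

Cast on 336 stitches; work 176 rows.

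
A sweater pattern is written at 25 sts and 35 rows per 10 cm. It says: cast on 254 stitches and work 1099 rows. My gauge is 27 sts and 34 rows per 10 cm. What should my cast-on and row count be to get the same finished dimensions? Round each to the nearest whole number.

Stitches: 254 × 27/25 = 274.32 → 274.
Rows: 1099 × 34/35 = 1067.60 → 1068.

Cast on 274 stitches; work 1068 rows.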